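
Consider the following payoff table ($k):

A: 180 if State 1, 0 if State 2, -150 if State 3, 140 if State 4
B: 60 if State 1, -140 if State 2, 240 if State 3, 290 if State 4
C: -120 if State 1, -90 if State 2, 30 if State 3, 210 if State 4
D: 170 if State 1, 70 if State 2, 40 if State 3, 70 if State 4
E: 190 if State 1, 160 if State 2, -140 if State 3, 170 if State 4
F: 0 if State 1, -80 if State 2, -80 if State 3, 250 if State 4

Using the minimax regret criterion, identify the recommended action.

D

Column bests: State 1=190, State 2=160, State 3=240, State 4=290.
A regrets: 10, 160, 390, 150 → max 390
B regrets: 130, 300, 0, 0 → max 300
C regrets: 310, 250, 210, 80 → max 310
D regrets: 20, 90, 200, 220 → max 220
E regrets: 0, 0, 380, 120 → max 380
F regrets: 190, 240, 320, 40 → max 320
Smallest max regret = 220 → D.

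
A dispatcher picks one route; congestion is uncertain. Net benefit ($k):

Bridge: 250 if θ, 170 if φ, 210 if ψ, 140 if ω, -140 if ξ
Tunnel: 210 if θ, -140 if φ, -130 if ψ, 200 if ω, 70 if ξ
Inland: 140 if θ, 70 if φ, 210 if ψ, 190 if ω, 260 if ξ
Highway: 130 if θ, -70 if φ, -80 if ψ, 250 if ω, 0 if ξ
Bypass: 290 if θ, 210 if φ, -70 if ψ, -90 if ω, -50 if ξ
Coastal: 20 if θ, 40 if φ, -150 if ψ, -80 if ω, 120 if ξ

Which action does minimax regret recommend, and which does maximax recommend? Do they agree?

minimax regret → Inland; maximax → Bypass (disagree)

Column bests: θ=290, φ=210, ψ=210, ω=250, ξ=260.
Bridge regrets: 40, 40, 0, 110, 400 → max 400
Tunnel regrets: 80, 350, 340, 50, 190 → max 350
Inland regrets: 150, 140, 0, 60, 0 → max 150
Highway regrets: 160, 280, 290, 0, 260 → max 290
Bypass regrets: 0, 0, 280, 340, 310 → max 340
Coastal regrets: 270, 170, 360, 330, 140 → max 360
Smallest max regret = 150 → Inland.
Row maxima: Bridge=250, Tunnel=210, Inland=260, Highway=250, Bypass=290, Coastal=120
Best best-case = 290 → Bypass.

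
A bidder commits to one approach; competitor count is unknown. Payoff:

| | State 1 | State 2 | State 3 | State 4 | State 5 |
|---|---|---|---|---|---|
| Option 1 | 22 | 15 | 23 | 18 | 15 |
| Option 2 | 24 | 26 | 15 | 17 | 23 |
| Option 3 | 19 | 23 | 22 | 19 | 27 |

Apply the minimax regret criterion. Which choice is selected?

Option 3

Column bests: State 1=24, State 2=26, State 3=23, State 4=19, State 5=27.
Option 1 regrets: 2, 11, 0, 1, 12 → max 12
Option 2 regrets: 0, 0, 8, 2, 4 → max 8
Option 3 regrets: 5, 3, 1, 0, 0 → max 5
Smallest max regret = 5 → Option 3.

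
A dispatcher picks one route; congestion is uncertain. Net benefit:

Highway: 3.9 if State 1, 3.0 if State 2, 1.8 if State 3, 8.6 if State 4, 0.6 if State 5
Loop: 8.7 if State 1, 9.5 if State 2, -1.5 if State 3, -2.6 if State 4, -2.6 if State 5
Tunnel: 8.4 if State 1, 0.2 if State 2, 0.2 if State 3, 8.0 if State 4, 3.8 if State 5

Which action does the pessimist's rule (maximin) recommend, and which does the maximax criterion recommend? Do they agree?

Row minima: Highway=0.6, Loop=-2.6, Tunnel=0.2
Best worst-case = 0.6 → Highway.
Row maxima: Highway=8.6, Loop=9.5, Tunnel=8.4
Best best-case = 9.5 → Loop.

maximin → Highway; maximax → Loop (disagree)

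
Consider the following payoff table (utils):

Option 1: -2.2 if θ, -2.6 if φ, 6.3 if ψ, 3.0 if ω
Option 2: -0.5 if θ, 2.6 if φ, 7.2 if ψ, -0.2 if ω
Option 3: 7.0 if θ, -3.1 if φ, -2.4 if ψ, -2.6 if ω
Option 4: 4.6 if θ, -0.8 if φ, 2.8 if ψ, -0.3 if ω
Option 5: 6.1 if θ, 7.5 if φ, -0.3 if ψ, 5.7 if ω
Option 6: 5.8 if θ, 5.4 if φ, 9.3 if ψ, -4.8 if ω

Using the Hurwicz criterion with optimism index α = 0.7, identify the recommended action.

Option 5

Option 1: 0.7·6.3 + 0.3·(-2.6) = 3.63
Option 2: 0.7·7.2 + 0.3·(-0.5) = 4.89
Option 3: 0.7·7.0 + 0.3·(-3.1) = 3.97
Option 4: 0.7·4.6 + 0.3·(-0.8) = 2.98
Option 5: 0.7·7.5 + 0.3·(-0.3) = 5.16
Option 6: 0.7·9.3 + 0.3·(-4.8) = 5.07
Highest Hurwicz score = 5.16 → Option 5.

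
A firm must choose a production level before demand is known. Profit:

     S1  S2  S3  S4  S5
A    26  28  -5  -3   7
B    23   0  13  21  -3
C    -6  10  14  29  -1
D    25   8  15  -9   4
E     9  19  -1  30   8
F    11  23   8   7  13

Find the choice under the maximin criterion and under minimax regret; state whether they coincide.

Row minima: A=-5, B=-3, C=-6, D=-9, E=-1, F=7
Best worst-case = 7 → F.
Column bests: S1=26, S2=28, S3=15, S4=30, S5=13.
A regrets: 0, 0, 20, 33, 6 → max 33
B regrets: 3, 28, 2, 9, 16 → max 28
C regrets: 32, 18, 1, 1, 14 → max 32
D regrets: 1, 20, 0, 39, 9 → max 39
E regrets: 17, 9, 16, 0, 5 → max 17
F regrets: 15, 5, 7, 23, 0 → max 23
Smallest max regret = 17 → E.

maximin → F; minimax regret → E (disagree)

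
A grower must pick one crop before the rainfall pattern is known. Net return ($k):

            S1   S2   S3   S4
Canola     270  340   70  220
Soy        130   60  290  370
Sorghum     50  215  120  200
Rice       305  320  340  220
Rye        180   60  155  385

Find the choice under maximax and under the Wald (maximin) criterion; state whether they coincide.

Row maxima: Canola=340, Soy=370, Sorghum=215, Rice=340, Rye=385
Best best-case = 385 → Rye.
Row minima: Canola=70, Soy=60, Sorghum=50, Rice=220, Rye=60
Best worst-case = 220 → Rice.

maximax → Rye; maximin → Rice (disagree)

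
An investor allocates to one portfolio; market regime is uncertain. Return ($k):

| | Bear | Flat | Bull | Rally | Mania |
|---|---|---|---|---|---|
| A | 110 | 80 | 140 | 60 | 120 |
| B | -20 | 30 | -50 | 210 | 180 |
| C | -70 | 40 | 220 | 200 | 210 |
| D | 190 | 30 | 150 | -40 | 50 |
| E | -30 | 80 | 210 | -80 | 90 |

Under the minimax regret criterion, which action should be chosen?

Column bests: Bear=190, Flat=80, Bull=220, Rally=210, Mania=210.
A regrets: 80, 0, 80, 150, 90 → max 150
B regrets: 210, 50, 270, 0, 30 → max 270
C regrets: 260, 40, 0, 10, 0 → max 260
D regrets: 0, 50, 70, 250, 160 → max 250
E regrets: 220, 0, 10, 290, 120 → max 290
Smallest max regret = 150 → A.

A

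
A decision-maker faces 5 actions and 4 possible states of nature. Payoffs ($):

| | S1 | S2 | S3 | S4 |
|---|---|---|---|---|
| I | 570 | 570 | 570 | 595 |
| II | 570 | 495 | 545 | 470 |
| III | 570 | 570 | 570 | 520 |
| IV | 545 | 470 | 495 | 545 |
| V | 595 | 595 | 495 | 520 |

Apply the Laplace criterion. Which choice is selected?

I

Row averages: I=576.25, II=520, III=557.5, IV=513.75, V=551.25
Highest average = 576.25 → I.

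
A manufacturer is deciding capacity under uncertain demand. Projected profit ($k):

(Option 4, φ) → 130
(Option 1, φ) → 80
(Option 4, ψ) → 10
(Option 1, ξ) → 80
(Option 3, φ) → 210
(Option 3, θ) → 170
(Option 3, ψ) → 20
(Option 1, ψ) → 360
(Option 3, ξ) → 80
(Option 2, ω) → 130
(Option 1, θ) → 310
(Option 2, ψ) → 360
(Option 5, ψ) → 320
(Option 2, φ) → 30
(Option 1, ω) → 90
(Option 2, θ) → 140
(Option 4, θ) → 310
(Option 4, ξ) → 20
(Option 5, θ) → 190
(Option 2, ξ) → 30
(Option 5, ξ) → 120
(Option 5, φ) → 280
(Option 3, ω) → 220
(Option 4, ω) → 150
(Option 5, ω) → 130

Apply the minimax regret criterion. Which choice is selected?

Column bests: θ=310, φ=280, ψ=360, ω=220, ξ=120.
Option 1 regrets: 0, 200, 0, 130, 40 → max 200
Option 2 regrets: 170, 250, 0, 90, 90 → max 250
Option 3 regrets: 140, 70, 340, 0, 40 → max 340
Option 4 regrets: 0, 150, 350, 70, 100 → max 350
Option 5 regrets: 120, 0, 40, 90, 0 → max 120
Smallest max regret = 120 → Option 5.

Option 5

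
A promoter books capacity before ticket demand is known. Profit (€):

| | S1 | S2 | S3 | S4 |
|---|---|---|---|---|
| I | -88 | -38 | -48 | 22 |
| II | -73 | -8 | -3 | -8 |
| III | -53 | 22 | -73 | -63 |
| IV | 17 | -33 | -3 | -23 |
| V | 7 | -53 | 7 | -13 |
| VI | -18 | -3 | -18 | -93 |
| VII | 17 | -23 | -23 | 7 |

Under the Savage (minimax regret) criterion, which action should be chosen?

Column bests: S1=17, S2=22, S3=7, S4=22.
I regrets: 105, 60, 55, 0 → max 105
II regrets: 90, 30, 10, 30 → max 90
III regrets: 70, 0, 80, 85 → max 85
IV regrets: 0, 55, 10, 45 → max 55
V regrets: 10, 75, 0, 35 → max 75
VI regrets: 35, 25, 25, 115 → max 115
VII regrets: 0, 45, 30, 15 → max 45
Smallest max regret = 45 → VII.

VII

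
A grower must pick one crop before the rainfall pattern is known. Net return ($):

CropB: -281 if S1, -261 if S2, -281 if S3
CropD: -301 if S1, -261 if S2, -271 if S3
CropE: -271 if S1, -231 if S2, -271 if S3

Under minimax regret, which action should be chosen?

CropE

Column bests: S1=-271, S2=-231, S3=-271.
CropB regrets: 10, 30, 10 → max 30
CropD regrets: 30, 30, 0 → max 30
CropE regrets: 0, 0, 0 → max 0
Smallest max regret = 0 → CropE.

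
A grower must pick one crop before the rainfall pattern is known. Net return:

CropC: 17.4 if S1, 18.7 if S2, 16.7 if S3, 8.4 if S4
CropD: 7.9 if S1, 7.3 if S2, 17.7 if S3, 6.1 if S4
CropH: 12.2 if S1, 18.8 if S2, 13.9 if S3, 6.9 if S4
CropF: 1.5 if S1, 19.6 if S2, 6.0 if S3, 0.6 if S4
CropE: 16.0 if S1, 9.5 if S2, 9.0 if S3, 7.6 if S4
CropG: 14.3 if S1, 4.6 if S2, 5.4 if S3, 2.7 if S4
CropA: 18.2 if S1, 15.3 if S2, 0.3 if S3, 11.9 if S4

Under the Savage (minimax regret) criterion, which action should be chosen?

CropC

Column bests: S1=18.2, S2=19.6, S3=17.7, S4=11.9.
CropC regrets: 0.8, 0.9, 1.0, 3.5 → max 3.5
CropD regrets: 10.3, 12.3, 0.0, 5.8 → max 12.3
CropH regrets: 6.0, 0.8, 3.8, 5.0 → max 6.0
CropF regrets: 16.7, 0.0, 11.7, 11.3 → max 16.7
CropE regrets: 2.2, 10.1, 8.7, 4.3 → max 10.1
CropG regrets: 3.9, 15.0, 12.3, 9.2 → max 15.0
CropA regrets: 0.0, 4.3, 17.4, 0.0 → max 17.4
Smallest max regret = 3.5 → CropC.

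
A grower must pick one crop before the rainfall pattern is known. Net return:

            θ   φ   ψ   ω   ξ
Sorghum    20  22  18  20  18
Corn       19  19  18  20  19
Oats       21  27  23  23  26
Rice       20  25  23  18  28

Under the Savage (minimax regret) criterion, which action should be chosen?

Oats

Column bests: θ=21, φ=27, ψ=23, ω=23, ξ=28.
Sorghum regrets: 1, 5, 5, 3, 10 → max 10
Corn regrets: 2, 8, 5, 3, 9 → max 9
Oats regrets: 0, 0, 0, 0, 2 → max 2
Rice regrets: 1, 2, 0, 5, 0 → max 5
Smallest max regret = 2 → Oats.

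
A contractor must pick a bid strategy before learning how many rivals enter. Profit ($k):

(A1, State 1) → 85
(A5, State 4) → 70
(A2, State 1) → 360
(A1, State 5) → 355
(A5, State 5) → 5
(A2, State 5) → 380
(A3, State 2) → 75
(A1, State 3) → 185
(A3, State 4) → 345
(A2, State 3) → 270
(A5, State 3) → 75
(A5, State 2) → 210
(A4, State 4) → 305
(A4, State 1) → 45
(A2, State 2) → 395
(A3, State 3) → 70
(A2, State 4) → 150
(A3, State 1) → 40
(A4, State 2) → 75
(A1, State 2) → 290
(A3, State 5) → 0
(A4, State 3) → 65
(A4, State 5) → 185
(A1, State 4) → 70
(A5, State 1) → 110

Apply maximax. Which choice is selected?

Row maxima: A1=355, A2=395, A3=345, A4=305, A5=210
Best best-case = 395 → A2.

A2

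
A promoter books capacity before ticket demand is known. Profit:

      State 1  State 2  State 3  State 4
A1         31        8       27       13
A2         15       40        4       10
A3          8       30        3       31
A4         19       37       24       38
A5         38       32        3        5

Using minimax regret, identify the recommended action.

Column bests: State 1=38, State 2=40, State 3=27, State 4=38.
A1 regrets: 7, 32, 0, 25 → max 32
A2 regrets: 23, 0, 23, 28 → max 28
A3 regrets: 30, 10, 24, 7 → max 30
A4 regrets: 19, 3, 3, 0 → max 19
A5 regrets: 0, 8, 24, 33 → max 33
Smallest max regret = 19 → A4.

A4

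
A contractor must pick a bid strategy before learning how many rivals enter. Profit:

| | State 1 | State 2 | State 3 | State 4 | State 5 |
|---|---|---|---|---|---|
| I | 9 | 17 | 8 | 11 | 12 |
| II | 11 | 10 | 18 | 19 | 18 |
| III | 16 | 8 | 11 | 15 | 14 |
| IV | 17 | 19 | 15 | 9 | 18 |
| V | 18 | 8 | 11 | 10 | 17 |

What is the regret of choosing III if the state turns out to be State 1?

2

Best payoff under State 1 is 18.
Regret = 18 − 16 = 2.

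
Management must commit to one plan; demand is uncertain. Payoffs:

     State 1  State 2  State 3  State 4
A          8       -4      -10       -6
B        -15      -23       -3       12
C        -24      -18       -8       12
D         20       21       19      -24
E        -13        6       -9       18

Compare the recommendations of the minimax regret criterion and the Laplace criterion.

minimax regret → A; laplace → D (disagree)

Column bests: State 1=20, State 2=21, State 3=19, State 4=18.
A regrets: 12, 25, 29, 24 → max 29
B regrets: 35, 44, 22, 6 → max 44
C regrets: 44, 39, 27, 6 → max 44
D regrets: 0, 0, 0, 42 → max 42
E regrets: 33, 15, 28, 0 → max 33
Smallest max regret = 29 → A.
Row averages: A=-3, B=-7.25, C=-9.5, D=9, E=0.5
Highest average = 9 → D.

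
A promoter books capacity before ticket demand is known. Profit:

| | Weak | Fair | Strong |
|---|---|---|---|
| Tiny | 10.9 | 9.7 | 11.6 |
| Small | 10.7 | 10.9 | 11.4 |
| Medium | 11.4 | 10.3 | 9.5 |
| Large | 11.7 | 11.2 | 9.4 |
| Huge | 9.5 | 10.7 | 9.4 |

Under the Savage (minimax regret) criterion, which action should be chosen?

Column bests: Weak=11.7, Fair=11.2, Strong=11.6.
Tiny regrets: 0.8, 1.5, 0.0 → max 1.5
Small regrets: 1.0, 0.3, 0.2 → max 1.0
Medium regrets: 0.3, 0.9, 2.1 → max 2.1
Large regrets: 0.0, 0.0, 2.2 → max 2.2
Huge regrets: 2.2, 0.5, 2.2 → max 2.2
Smallest max regret = 1.0 → Small.

Small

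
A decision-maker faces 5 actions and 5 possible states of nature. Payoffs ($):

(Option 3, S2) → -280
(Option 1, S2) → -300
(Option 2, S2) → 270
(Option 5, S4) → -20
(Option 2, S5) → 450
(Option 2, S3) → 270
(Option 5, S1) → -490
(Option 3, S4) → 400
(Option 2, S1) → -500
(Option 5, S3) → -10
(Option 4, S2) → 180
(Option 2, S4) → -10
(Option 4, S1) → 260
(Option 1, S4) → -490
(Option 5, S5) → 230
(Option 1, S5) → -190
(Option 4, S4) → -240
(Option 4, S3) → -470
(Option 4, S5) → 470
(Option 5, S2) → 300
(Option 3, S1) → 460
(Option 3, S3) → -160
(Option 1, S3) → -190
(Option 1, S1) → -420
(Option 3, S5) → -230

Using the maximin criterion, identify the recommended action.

Option 3

Row minima: Option 1=-490, Option 2=-500, Option 3=-280, Option 4=-470, Option 5=-490
Best worst-case = -280 → Option 3.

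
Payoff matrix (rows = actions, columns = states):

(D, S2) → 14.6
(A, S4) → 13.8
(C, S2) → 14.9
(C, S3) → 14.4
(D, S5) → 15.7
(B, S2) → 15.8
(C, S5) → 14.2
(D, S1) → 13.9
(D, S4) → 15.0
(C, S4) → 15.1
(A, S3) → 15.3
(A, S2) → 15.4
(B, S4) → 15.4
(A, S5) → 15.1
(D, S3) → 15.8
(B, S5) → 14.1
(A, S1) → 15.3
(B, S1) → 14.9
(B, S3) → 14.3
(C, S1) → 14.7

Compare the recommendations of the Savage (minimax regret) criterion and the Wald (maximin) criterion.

minimax regret → D; maximin → C (disagree)

Column bests: S1=15.3, S2=15.8, S3=15.8, S4=15.4, S5=15.7.
A regrets: 0.0, 0.4, 0.5, 1.6, 0.6 → max 1.6
B regrets: 0.4, 0.0, 1.5, 0.0, 1.6 → max 1.6
C regrets: 0.6, 0.9, 1.4, 0.3, 1.5 → max 1.5
D regrets: 1.4, 1.2, 0.0, 0.4, 0.0 → max 1.4
Smallest max regret = 1.4 → D.
Row minima: A=13.8, B=14.1, C=14.2, D=13.9
Best worst-case = 14.2 → C.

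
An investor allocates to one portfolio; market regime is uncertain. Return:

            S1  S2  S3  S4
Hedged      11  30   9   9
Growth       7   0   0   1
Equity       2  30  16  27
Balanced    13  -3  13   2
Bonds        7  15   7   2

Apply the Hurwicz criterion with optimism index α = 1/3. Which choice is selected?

Hedged

Hedged: 1/3·30 + 2/3·9 = 16
Growth: 1/3·7 + 2/3·0 = 7/3
Equity: 1/3·30 + 2/3·2 = 34/3
Balanced: 1/3·13 + 2/3·(-3) = 7/3
Bonds: 1/3·15 + 2/3·2 = 19/3
Highest Hurwicz score = 16 → Hedged.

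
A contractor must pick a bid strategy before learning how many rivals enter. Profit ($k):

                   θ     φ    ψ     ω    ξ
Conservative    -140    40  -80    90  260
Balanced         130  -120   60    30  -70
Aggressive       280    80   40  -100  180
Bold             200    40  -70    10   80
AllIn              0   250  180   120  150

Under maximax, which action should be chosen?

Row maxima: Conservative=260, Balanced=130, Aggressive=280, Bold=200, AllIn=250
Best best-case = 280 → Aggressive.

Aggressive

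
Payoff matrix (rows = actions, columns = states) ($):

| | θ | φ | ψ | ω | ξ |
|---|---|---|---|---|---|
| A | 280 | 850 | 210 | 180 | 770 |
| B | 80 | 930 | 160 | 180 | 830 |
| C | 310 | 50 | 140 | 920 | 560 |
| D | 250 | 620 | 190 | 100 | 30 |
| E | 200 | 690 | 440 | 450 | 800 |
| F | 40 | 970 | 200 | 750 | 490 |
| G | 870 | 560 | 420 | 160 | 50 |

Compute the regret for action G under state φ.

Best payoff under φ is 970.
Regret = 970 − 560 = 410.

410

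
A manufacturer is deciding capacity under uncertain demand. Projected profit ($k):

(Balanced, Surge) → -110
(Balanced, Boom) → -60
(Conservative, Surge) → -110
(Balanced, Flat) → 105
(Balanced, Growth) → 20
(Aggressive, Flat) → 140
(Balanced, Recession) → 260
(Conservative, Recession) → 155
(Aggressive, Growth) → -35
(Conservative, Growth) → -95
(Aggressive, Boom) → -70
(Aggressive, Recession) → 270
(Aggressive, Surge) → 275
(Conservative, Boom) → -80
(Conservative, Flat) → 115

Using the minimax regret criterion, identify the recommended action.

Aggressive

Column bests: Recession=270, Flat=140, Growth=20, Boom=-60, Surge=275.
Conservative regrets: 115, 25, 115, 20, 385 → max 385
Balanced regrets: 10, 35, 0, 0, 385 → max 385
Aggressive regrets: 0, 0, 55, 10, 0 → max 55
Smallest max regret = 55 → Aggressive.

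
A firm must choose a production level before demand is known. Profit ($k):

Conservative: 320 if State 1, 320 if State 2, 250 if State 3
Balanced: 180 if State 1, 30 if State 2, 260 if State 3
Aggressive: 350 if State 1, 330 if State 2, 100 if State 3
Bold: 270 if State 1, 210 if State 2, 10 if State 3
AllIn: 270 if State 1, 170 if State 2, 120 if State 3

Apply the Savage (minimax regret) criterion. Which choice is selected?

Column bests: State 1=350, State 2=330, State 3=260.
Conservative regrets: 30, 10, 10 → max 30
Balanced regrets: 170, 300, 0 → max 300
Aggressive regrets: 0, 0, 160 → max 160
Bold regrets: 80, 120, 250 → max 250
AllIn regrets: 80, 160, 140 → max 160
Smallest max regret = 30 → Conservative.

Conservative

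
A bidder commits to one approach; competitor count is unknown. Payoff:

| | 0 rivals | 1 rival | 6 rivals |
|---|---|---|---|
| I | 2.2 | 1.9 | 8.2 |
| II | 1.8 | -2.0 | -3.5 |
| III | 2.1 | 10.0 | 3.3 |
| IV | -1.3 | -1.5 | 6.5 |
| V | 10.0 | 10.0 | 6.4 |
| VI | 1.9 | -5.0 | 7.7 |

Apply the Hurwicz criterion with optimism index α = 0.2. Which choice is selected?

V

I: 0.2·8.2 + 0.8·1.9 = 3.16
II: 0.2·1.8 + 0.8·(-3.5) = -2.44
III: 0.2·10.0 + 0.8·2.1 = 3.68
IV: 0.2·6.5 + 0.8·(-1.5) = 0.1
V: 0.2·10.0 + 0.8·6.4 = 7.12
VI: 0.2·7.7 + 0.8·(-5.0) = -2.46
Highest Hurwicz score = 7.12 → V.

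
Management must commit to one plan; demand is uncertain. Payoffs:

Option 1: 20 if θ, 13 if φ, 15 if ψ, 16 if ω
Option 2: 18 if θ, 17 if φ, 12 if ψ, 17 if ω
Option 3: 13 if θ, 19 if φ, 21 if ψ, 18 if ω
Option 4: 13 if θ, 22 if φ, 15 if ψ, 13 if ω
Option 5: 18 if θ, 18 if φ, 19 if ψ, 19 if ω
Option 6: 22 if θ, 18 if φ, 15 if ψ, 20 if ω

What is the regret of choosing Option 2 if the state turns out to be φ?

5

Best payoff under φ is 22.
Regret = 22 − 17 = 5.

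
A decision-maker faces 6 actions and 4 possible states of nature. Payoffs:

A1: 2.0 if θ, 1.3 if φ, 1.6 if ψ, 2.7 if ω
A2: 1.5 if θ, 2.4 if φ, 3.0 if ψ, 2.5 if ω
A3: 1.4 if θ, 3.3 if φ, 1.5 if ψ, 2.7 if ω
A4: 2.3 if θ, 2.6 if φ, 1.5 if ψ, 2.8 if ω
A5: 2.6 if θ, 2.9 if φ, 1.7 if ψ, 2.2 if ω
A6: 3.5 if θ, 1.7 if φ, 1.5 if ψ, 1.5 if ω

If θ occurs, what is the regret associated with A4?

1.2

Best payoff under θ is 3.5.
Regret = 3.5 − 2.3 = 1.2.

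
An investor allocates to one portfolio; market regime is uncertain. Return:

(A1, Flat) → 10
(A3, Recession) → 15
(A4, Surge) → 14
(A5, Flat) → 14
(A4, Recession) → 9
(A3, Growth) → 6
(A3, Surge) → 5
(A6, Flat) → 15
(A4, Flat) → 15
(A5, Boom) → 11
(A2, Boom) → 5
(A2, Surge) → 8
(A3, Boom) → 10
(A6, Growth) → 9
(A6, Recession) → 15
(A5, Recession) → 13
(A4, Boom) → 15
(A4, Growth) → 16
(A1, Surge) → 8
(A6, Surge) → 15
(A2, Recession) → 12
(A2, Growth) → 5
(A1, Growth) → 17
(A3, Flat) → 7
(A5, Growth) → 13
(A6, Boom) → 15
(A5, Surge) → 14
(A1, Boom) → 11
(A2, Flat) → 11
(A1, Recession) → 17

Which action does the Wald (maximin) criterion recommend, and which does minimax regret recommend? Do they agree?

Row minima: A1=8, A2=5, A3=5, A4=9, A5=11, A6=9
Best worst-case = 11 → A5.
Column bests: Recession=17, Flat=15, Growth=17, Boom=15, Surge=15.
A1 regrets: 0, 5, 0, 4, 7 → max 7
A2 regrets: 5, 4, 12, 10, 7 → max 12
A3 regrets: 2, 8, 11, 5, 10 → max 11
A4 regrets: 8, 0, 1, 0, 1 → max 8
A5 regrets: 4, 1, 4, 4, 1 → max 4
A6 regrets: 2, 0, 8, 0, 0 → max 8
Smallest max regret = 4 → A5.

maximin → A5; minimax regret → A5 (agree)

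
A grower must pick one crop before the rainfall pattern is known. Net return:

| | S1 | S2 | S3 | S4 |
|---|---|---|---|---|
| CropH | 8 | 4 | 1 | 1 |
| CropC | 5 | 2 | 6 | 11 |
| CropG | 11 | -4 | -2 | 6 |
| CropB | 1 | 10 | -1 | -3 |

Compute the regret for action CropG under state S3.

Best payoff under S3 is 6.
Regret = 6 − (-2) = 8.

8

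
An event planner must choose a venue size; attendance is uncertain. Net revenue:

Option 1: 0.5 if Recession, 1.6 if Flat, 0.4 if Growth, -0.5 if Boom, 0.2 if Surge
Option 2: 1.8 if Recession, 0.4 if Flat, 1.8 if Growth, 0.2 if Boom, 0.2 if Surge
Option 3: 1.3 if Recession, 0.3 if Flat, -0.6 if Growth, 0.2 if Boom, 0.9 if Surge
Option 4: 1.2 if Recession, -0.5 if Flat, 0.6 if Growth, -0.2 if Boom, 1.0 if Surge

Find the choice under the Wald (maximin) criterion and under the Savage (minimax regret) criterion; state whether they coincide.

Row minima: Option 1=-0.5, Option 2=0.2, Option 3=-0.6, Option 4=-0.5
Best worst-case = 0.2 → Option 2.
Column bests: Recession=1.8, Flat=1.6, Growth=1.8, Boom=0.2, Surge=1.0.
Option 1 regrets: 1.3, 0.0, 1.4, 0.7, 0.8 → max 1.4
Option 2 regrets: 0.0, 1.2, 0.0, 0.0, 0.8 → max 1.2
Option 3 regrets: 0.5, 1.3, 2.4, 0.0, 0.1 → max 2.4
Option 4 regrets: 0.6, 2.1, 1.2, 0.4, 0.0 → max 2.1
Smallest max regret = 1.2 → Option 2.

maximin → Option 2; minimax regret → Option 2 (agree)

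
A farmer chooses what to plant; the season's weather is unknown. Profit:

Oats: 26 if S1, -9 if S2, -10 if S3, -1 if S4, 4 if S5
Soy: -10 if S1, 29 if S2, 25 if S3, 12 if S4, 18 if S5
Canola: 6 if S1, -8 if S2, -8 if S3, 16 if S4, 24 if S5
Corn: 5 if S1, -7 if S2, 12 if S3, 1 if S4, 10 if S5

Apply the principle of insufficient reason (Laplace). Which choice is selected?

Row averages: Oats=2, Soy=14.8, Canola=6, Corn=4.2
Highest average = 14.8 → Soy.

Soy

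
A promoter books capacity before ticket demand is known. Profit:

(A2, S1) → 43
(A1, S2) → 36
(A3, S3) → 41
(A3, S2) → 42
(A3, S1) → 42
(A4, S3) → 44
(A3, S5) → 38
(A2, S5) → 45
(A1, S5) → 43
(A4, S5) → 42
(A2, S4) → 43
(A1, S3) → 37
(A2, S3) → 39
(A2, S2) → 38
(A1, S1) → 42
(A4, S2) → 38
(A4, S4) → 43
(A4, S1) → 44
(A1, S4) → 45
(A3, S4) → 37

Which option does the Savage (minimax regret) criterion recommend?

A4

Column bests: S1=44, S2=42, S3=44, S4=45, S5=45.
A1 regrets: 2, 6, 7, 0, 2 → max 7
A2 regrets: 1, 4, 5, 2, 0 → max 5
A3 regrets: 2, 0, 3, 8, 7 → max 8
A4 regrets: 0, 4, 0, 2, 3 → max 4
Smallest max regret = 4 → A4.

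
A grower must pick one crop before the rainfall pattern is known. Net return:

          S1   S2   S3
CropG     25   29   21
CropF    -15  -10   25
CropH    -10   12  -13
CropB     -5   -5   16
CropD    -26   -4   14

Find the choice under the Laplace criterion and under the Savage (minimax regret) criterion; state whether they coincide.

laplace → CropG; minimax regret → CropG (agree)

Row averages: CropG=25, CropF=0, CropH=-11/3, CropB=2, CropD=-16/3
Highest average = 25 → CropG.
Column bests: S1=25, S2=29, S3=25.
CropG regrets: 0, 0, 4 → max 4
CropF regrets: 40, 39, 0 → max 40
CropH regrets: 35, 17, 38 → max 38
CropB regrets: 30, 34, 9 → max 34
CropD regrets: 51, 33, 11 → max 51
Smallest max regret = 4 → CropG.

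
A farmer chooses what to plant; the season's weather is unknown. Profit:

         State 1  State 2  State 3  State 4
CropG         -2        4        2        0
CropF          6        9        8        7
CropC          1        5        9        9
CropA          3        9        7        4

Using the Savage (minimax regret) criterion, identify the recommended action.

Column bests: State 1=6, State 2=9, State 3=9, State 4=9.
CropG regrets: 8, 5, 7, 9 → max 9
CropF regrets: 0, 0, 1, 2 → max 2
CropC regrets: 5, 4, 0, 0 → max 5
CropA regrets: 3, 0, 2, 5 → max 5
Smallest max regret = 2 → CropF.

CropF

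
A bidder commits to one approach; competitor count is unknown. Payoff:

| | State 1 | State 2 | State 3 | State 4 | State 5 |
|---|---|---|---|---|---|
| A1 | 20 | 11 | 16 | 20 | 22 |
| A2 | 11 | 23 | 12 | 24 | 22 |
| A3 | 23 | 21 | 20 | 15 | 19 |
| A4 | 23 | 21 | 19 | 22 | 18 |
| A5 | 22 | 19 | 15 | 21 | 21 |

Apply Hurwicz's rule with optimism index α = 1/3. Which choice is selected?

A1: 1/3·22 + 2/3·11 = 44/3
A2: 1/3·24 + 2/3·11 = 46/3
A3: 1/3·23 + 2/3·15 = 53/3
A4: 1/3·23 + 2/3·18 = 59/3
A5: 1/3·22 + 2/3·15 = 52/3
Highest Hurwicz score = 59/3 → A4.

A4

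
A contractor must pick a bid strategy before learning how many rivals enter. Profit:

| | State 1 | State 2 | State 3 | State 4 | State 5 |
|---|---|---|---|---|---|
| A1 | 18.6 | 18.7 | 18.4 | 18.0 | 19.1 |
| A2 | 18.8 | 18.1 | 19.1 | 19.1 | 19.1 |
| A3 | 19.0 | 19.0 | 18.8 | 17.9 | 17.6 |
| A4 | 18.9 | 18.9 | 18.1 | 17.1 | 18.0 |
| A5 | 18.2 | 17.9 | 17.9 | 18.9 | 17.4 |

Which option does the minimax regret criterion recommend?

Column bests: State 1=19.0, State 2=19.0, State 3=19.1, State 4=19.1, State 5=19.1.
A1 regrets: 0.4, 0.3, 0.7, 1.1, 0.0 → max 1.1
A2 regrets: 0.2, 0.9, 0.0, 0.0, 0.0 → max 0.9
A3 regrets: 0.0, 0.0, 0.3, 1.2, 1.5 → max 1.5
A4 regrets: 0.1, 0.1, 1.0, 2.0, 1.1 → max 2.0
A5 regrets: 0.8, 1.1, 1.2, 0.2, 1.7 → max 1.7
Smallest max regret = 0.9 → A2.

A2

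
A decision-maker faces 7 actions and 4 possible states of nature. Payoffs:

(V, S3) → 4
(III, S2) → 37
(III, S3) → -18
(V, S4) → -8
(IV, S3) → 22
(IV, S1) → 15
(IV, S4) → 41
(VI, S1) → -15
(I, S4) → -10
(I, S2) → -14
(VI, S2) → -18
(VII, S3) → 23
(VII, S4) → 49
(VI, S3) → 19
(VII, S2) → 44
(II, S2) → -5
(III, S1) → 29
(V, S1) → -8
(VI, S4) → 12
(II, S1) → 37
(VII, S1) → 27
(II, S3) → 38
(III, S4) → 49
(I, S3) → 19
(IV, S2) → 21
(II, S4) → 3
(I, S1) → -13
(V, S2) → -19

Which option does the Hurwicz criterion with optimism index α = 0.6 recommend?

I: 0.6·19 + 0.4·(-14) = 5.8
II: 0.6·38 + 0.4·(-5) = 20.8
III: 0.6·49 + 0.4·(-18) = 22.2
IV: 0.6·41 + 0.4·15 = 30.6
V: 0.6·4 + 0.4·(-19) = -5.2
VI: 0.6·19 + 0.4·(-18) = 4.2
VII: 0.6·49 + 0.4·23 = 38.6
Highest Hurwicz score = 38.6 → VII.

VII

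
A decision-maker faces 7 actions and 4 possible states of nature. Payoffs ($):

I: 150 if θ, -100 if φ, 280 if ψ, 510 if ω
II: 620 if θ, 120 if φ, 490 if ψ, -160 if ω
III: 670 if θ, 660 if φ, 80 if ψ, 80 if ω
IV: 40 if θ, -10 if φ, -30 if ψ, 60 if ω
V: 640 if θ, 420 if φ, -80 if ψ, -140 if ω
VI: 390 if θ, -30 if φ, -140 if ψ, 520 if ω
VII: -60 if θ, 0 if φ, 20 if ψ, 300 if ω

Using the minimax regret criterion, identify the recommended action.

III

Column bests: θ=670, φ=660, ψ=490, ω=520.
I regrets: 520, 760, 210, 10 → max 760
II regrets: 50, 540, 0, 680 → max 680
III regrets: 0, 0, 410, 440 → max 440
IV regrets: 630, 670, 520, 460 → max 670
V regrets: 30, 240, 570, 660 → max 660
VI regrets: 280, 690, 630, 0 → max 690
VII regrets: 730, 660, 470, 220 → max 730
Smallest max regret = 440 → III.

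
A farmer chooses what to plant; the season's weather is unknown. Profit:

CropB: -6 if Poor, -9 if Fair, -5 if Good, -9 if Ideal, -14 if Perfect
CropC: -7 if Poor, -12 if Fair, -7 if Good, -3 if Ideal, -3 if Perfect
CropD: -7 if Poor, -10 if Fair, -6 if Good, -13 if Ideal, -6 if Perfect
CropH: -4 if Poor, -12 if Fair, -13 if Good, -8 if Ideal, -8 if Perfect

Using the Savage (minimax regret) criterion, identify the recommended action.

CropC

Column bests: Poor=-4, Fair=-9, Good=-5, Ideal=-3, Perfect=-3.
CropB regrets: 2, 0, 0, 6, 11 → max 11
CropC regrets: 3, 3, 2, 0, 0 → max 3
CropD regrets: 3, 1, 1, 10, 3 → max 10
CropH regrets: 0, 3, 8, 5, 5 → max 8
Smallest max regret = 3 → CropC.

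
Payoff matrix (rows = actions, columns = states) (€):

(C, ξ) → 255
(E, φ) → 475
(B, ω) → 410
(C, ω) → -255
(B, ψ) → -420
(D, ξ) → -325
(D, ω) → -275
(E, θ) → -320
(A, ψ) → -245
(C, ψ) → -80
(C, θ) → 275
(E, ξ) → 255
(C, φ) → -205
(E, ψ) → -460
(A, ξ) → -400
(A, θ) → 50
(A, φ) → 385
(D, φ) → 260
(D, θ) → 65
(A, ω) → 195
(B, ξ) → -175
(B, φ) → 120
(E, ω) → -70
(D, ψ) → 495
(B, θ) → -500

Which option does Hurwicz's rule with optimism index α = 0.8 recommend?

A: 0.8·385 + 0.2·(-400) = 228
B: 0.8·410 + 0.2·(-500) = 228
C: 0.8·275 + 0.2·(-255) = 169
D: 0.8·495 + 0.2·(-325) = 331
E: 0.8·475 + 0.2·(-460) = 288
Highest Hurwicz score = 331 → D.

D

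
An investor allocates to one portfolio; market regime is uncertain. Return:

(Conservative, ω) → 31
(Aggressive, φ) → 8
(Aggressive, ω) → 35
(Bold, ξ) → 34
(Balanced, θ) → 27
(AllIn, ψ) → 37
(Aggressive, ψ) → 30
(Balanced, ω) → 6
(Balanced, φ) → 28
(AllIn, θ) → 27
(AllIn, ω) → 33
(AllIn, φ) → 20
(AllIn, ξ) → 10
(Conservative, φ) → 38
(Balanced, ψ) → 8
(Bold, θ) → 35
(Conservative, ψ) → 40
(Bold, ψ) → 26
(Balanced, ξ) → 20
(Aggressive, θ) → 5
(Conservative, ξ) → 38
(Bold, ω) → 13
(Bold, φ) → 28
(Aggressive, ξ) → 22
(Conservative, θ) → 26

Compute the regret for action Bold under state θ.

Best payoff under θ is 35.
Regret = 35 − 35 = 0.

0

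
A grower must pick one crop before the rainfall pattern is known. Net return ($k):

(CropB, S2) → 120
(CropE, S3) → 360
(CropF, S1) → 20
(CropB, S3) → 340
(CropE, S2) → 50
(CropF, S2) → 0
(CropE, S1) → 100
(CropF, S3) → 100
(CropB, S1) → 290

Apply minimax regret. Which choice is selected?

CropB

Column bests: S1=290, S2=120, S3=360.
CropF regrets: 270, 120, 260 → max 270
CropB regrets: 0, 0, 20 → max 20
CropE regrets: 190, 70, 0 → max 190
Smallest max regret = 20 → CropB.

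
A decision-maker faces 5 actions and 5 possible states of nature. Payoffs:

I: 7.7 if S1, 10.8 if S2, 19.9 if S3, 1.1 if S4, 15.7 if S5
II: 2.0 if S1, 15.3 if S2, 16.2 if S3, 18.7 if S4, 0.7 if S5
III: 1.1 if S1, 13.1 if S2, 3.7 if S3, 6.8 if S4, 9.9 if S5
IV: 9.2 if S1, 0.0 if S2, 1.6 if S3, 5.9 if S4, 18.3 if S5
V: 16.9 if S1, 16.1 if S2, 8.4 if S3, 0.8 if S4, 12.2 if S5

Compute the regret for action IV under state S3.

Best payoff under S3 is 19.9.
Regret = 19.9 − 1.6 = 18.3.

18.3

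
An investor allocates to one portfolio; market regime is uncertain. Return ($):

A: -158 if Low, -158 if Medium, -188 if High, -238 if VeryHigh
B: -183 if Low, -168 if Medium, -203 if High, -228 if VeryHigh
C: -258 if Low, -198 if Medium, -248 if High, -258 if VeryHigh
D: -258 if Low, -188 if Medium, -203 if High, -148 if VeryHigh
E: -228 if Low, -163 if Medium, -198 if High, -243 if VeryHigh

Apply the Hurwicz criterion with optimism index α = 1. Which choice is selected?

A: 1·(-158) + 0·(-238) = -158
B: 1·(-168) + 0·(-228) = -168
C: 1·(-198) + 0·(-258) = -198
D: 1·(-148) + 0·(-258) = -148
E: 1·(-163) + 0·(-243) = -163
Highest Hurwicz score = -148 → D.

D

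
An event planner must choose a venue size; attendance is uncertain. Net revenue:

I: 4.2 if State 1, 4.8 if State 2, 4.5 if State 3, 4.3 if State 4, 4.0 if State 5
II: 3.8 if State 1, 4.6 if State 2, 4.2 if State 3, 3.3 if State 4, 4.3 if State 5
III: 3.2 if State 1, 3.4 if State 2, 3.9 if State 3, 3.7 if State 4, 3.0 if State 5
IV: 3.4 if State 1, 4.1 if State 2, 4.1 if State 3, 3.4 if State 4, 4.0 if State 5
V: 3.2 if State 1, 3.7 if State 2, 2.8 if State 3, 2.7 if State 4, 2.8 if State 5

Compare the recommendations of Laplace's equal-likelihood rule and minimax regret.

Row averages: I=4.36, II=4.04, III=3.44, IV=3.8, V=3.04
Highest average = 4.36 → I.
Column bests: State 1=4.2, State 2=4.8, State 3=4.5, State 4=4.3, State 5=4.3.
I regrets: 0.0, 0.0, 0.0, 0.0, 0.3 → max 0.3
II regrets: 0.4, 0.2, 0.3, 1.0, 0.0 → max 1.0
III regrets: 1.0, 1.4, 0.6, 0.6, 1.3 → max 1.4
IV regrets: 0.8, 0.7, 0.4, 0.9, 0.3 → max 0.9
V regrets: 1.0, 1.1, 1.7, 1.6, 1.5 → max 1.7
Smallest max regret = 0.3 → I.

laplace → I; minimax regret → I (agree)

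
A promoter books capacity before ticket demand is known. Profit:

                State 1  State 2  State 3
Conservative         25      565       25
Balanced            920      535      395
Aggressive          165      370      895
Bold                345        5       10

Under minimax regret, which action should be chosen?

Balanced

Column bests: State 1=920, State 2=565, State 3=895.
Conservative regrets: 895, 0, 870 → max 895
Balanced regrets: 0, 30, 500 → max 500
Aggressive regrets: 755, 195, 0 → max 755
Bold regrets: 575, 560, 885 → max 885
Smallest max regret = 500 → Balanced.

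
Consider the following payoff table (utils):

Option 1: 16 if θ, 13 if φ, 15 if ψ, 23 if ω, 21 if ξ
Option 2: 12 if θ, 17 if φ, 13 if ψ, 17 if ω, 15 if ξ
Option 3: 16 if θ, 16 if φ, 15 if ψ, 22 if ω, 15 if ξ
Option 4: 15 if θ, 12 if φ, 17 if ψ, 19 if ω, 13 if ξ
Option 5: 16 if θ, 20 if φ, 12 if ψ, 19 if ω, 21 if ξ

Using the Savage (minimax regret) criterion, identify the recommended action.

Column bests: θ=16, φ=20, ψ=17, ω=23, ξ=21.
Option 1 regrets: 0, 7, 2, 0, 0 → max 7
Option 2 regrets: 4, 3, 4, 6, 6 → max 6
Option 3 regrets: 0, 4, 2, 1, 6 → max 6
Option 4 regrets: 1, 8, 0, 4, 8 → max 8
Option 5 regrets: 0, 0, 5, 4, 0 → max 5
Smallest max regret = 5 → Option 5.

Option 5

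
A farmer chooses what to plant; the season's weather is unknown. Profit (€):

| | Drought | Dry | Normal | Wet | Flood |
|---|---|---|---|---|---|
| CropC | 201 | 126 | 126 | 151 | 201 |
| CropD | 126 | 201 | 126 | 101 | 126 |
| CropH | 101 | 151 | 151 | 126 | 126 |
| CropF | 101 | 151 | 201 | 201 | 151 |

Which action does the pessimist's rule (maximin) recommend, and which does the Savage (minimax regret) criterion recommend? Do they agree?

maximin → CropC; minimax regret → CropC (agree)

Row minima: CropC=126, CropD=101, CropH=101, CropF=101
Best worst-case = 126 → CropC.
Column bests: Drought=201, Dry=201, Normal=201, Wet=201, Flood=201.
CropC regrets: 0, 75, 75, 50, 0 → max 75
CropD regrets: 75, 0, 75, 100, 75 → max 100
CropH regrets: 100, 50, 50, 75, 75 → max 100
CropF regrets: 100, 50, 0, 0, 50 → max 100
Smallest max regret = 75 → CropC.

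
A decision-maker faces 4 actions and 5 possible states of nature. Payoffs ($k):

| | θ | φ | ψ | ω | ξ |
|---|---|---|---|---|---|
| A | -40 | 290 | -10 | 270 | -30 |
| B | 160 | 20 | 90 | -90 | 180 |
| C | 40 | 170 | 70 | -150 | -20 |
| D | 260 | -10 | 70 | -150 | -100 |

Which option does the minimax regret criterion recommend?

Column bests: θ=260, φ=290, ψ=90, ω=270, ξ=180.
A regrets: 300, 0, 100, 0, 210 → max 300
B regrets: 100, 270, 0, 360, 0 → max 360
C regrets: 220, 120, 20, 420, 200 → max 420
D regrets: 0, 300, 20, 420, 280 → max 420
Smallest max regret = 300 → A.

A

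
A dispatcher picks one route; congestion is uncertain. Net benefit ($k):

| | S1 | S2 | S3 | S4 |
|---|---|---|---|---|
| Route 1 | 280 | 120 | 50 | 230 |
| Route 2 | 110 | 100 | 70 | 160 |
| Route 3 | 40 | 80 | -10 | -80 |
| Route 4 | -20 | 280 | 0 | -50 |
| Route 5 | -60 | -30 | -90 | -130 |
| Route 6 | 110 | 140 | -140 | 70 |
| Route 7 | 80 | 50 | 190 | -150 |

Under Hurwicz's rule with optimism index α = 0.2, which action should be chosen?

Route 1

Route 1: 0.2·280 + 0.8·50 = 96
Route 2: 0.2·160 + 0.8·70 = 88
Route 3: 0.2·80 + 0.8·(-80) = -48
Route 4: 0.2·280 + 0.8·(-50) = 16
Route 5: 0.2·(-30) + 0.8·(-130) = -110
Route 6: 0.2·140 + 0.8·(-140) = -84
Route 7: 0.2·190 + 0.8·(-150) = -82
Highest Hurwicz score = 96 → Route 1.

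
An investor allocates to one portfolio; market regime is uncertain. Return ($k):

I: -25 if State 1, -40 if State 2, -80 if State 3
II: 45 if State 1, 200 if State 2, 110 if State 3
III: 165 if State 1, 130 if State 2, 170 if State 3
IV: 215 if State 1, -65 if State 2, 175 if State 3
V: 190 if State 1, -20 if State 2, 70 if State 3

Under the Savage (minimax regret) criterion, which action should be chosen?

Column bests: State 1=215, State 2=200, State 3=175.
I regrets: 240, 240, 255 → max 255
II regrets: 170, 0, 65 → max 170
III regrets: 50, 70, 5 → max 70
IV regrets: 0, 265, 0 → max 265
V regrets: 25, 220, 105 → max 220
Smallest max regret = 70 → III.

III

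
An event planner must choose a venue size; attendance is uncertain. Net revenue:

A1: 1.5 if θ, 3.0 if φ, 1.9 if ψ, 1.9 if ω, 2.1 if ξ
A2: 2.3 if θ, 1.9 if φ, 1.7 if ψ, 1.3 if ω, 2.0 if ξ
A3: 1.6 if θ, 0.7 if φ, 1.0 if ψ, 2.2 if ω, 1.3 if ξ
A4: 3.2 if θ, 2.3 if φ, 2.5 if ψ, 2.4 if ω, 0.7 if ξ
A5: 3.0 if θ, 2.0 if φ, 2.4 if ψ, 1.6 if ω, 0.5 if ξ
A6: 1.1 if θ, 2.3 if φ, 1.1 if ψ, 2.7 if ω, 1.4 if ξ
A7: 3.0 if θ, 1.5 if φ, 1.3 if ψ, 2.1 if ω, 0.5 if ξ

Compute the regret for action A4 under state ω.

Best payoff under ω is 2.7.
Regret = 2.7 − 2.4 = 0.3.

0.3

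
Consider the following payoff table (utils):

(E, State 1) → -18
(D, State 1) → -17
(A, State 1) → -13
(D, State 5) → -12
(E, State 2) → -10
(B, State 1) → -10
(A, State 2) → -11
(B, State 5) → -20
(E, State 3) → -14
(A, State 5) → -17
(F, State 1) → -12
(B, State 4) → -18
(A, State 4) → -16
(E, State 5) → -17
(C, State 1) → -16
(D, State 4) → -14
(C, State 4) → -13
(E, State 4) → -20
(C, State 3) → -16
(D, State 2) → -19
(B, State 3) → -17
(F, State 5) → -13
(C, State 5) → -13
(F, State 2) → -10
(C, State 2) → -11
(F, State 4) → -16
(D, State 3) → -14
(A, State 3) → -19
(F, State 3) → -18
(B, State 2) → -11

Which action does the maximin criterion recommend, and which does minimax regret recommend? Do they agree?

Row minima: A=-19, B=-20, C=-16, D=-19, E=-20, F=-18
Best worst-case = -16 → C.
Column bests: State 1=-10, State 2=-10, State 3=-14, State 4=-13, State 5=-12.
A regrets: 3, 1, 5, 3, 5 → max 5
B regrets: 0, 1, 3, 5, 8 → max 8
C regrets: 6, 1, 2, 0, 1 → max 6
D regrets: 7, 9, 0, 1, 0 → max 9
E regrets: 8, 0, 0, 7, 5 → max 8
F regrets: 2, 0, 4, 3, 1 → max 4
Smallest max regret = 4 → F.

maximin → C; minimax regret → F (disagree)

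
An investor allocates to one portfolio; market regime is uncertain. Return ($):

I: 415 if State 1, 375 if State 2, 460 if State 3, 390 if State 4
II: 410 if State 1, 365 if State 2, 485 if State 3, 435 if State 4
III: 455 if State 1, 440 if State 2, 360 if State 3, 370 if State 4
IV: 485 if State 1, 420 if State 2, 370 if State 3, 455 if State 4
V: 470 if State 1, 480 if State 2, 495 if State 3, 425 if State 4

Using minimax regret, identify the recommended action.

V

Column bests: State 1=485, State 2=480, State 3=495, State 4=455.
I regrets: 70, 105, 35, 65 → max 105
II regrets: 75, 115, 10, 20 → max 115
III regrets: 30, 40, 135, 85 → max 135
IV regrets: 0, 60, 125, 0 → max 125
V regrets: 15, 0, 0, 30 → max 30
Smallest max regret = 30 → V.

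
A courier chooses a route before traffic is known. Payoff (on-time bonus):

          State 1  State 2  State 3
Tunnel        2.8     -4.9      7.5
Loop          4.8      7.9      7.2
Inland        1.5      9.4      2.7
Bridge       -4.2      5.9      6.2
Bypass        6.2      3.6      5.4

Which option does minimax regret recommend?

Column bests: State 1=6.2, State 2=9.4, State 3=7.5.
Tunnel regrets: 3.4, 14.3, 0.0 → max 14.3
Loop regrets: 1.4, 1.5, 0.3 → max 1.5
Inland regrets: 4.7, 0.0, 4.8 → max 4.8
Bridge regrets: 10.4, 3.5, 1.3 → max 10.4
Bypass regrets: 0.0, 5.8, 2.1 → max 5.8
Smallest max regret = 1.5 → Loop.

Loop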